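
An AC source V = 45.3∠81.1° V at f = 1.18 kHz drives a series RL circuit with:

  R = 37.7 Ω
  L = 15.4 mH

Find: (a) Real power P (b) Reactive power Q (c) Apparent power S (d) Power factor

Step 1 — Angular frequency: ω = 2π·f = 2π·1180 = 7414 rad/s.
Step 2 — Component impedances:
  R: Z = R = 37.7 Ω
  L: Z = jωL = j·7414·0.0154 = 0 + j114.2 Ω
Step 3 — Series combination: Z_total = R + L = 37.7 + j114.2 Ω = 120.2∠71.7° Ω.
Step 4 — Source phasor: V = 45.3∠81.1° V = 7.008 + j44.75 V.
Step 5 — Current: I = V / Z = 0.3717 + j0.06135 A = 0.3767∠9.4° A.
Step 6 — Complex power: S = V·I* = 5.351 + j16.21 VA.
Step 7 — Real power: P = Re(S) = 5.351 W.
Step 8 — Reactive power: Q = Im(S) = 16.21 VAR.
Step 9 — Apparent power: |S| = 17.07 VA.
Step 10 — Power factor: PF = P/|S| = 0.3135 (lagging).

(a) P = 5.351 W  (b) Q = 16.21 VAR  (c) S = 17.07 VA  (d) PF = 0.3135 (lagging)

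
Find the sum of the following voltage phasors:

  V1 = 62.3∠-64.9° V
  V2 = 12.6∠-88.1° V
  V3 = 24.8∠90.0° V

Step 1 — Convert each phasor to rectangular form:
  V1 = 62.3·(cos(-64.9°) + j·sin(-64.9°)) = 26.43 - j56.42 V
  V2 = 12.6·(cos(-88.1°) + j·sin(-88.1°)) = 0.4178 - j12.59 V
  V3 = 24.8·(cos(90.0°) + j·sin(90.0°)) = 0 + j24.8 V
Step 2 — Sum components: V_total = 26.85 - j44.21 V.
Step 3 — Convert to polar: |V_total| = 51.72 V, ∠V_total = -58.7°.

V_total = 51.72∠-58.7° V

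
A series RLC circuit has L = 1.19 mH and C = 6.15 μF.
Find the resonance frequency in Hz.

Step 1 — Resonance condition Im(Z)=0 gives ω₀ = 1/√(LC).
Step 2 — ω₀ = 1/√(0.00119·6.15e-06) = 1.169e+04 rad/s.
Step 3 — f₀ = ω₀/(2π) = 1860 Hz.

f₀ = 1860 Hz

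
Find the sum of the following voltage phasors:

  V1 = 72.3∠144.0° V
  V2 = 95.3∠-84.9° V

Step 1 — Convert each phasor to rectangular form:
  V1 = 72.3·(cos(144.0°) + j·sin(144.0°)) = -58.49 + j42.5 V
  V2 = 95.3·(cos(-84.9°) + j·sin(-84.9°)) = 8.472 - j94.92 V
Step 2 — Sum components: V_total = -50.02 - j52.43 V.
Step 3 — Convert to polar: |V_total| = 72.46 V, ∠V_total = -133.7°.

V_total = 72.46∠-133.7° V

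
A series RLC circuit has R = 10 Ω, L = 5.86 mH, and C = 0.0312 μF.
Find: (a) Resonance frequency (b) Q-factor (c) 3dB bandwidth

Step 1 — Resonance condition Im(Z)=0 gives ω₀ = 1/√(LC).
Step 2 — ω₀ = 1/√(0.00586·3.12e-08) = 7.396e+04 rad/s.
Step 3 — f₀ = ω₀/(2π) = 1.177e+04 Hz.
Step 4 — Series Q: Q = ω₀L/R = 7.396e+04·0.00586/10 = 43.34.
Step 5 — 3dB bandwidth: Δω = ω₀/Q = 1706 rad/s; BW = Δω/(2π) = 271.6 Hz.

(a) f₀ = 1.177e+04 Hz  (b) Q = 43.34  (c) BW = 271.6 Hz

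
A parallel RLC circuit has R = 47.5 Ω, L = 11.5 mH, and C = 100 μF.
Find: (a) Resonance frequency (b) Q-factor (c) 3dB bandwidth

Step 1 — Resonance: ω₀ = 1/√(LC) = 1/√(0.0115·0.0001) = 932.5 rad/s.
Step 2 — f₀ = ω₀/(2π) = 148.4 Hz.
Step 3 — Parallel Q: Q = R/(ω₀L) = 47.5/(932.5·0.0115) = 4.429.
Step 4 — Bandwidth: Δω = ω₀/Q = 210.5 rad/s; BW = Δω/(2π) = 33.51 Hz.

(a) f₀ = 148.4 Hz  (b) Q = 4.429  (c) BW = 33.51 Hz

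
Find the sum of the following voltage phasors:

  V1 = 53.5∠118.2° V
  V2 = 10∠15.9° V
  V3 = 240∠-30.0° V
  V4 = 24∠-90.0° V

Step 1 — Convert each phasor to rectangular form:
  V1 = 53.5·(cos(118.2°) + j·sin(118.2°)) = -25.28 + j47.15 V
  V2 = 10·(cos(15.9°) + j·sin(15.9°)) = 9.617 + j2.74 V
  V3 = 240·(cos(-30.0°) + j·sin(-30.0°)) = 207.8 - j120 V
  V4 = 24·(cos(-90.0°) + j·sin(-90.0°)) = 0 - j24 V
Step 2 — Sum components: V_total = 192.2 - j94.11 V.
Step 3 — Convert to polar: |V_total| = 214 V, ∠V_total = -26.1°.

V_total = 214∠-26.1° V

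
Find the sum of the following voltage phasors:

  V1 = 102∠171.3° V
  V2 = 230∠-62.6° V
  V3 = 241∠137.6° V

Step 1 — Convert each phasor to rectangular form:
  V1 = 102·(cos(171.3°) + j·sin(171.3°)) = -100.8 + j15.43 V
  V2 = 230·(cos(-62.6°) + j·sin(-62.6°)) = 105.8 - j204.2 V
  V3 = 241·(cos(137.6°) + j·sin(137.6°)) = -178 + j162.5 V
Step 2 — Sum components: V_total = -172.9 - j26.26 V.
Step 3 — Convert to polar: |V_total| = 174.9 V, ∠V_total = -171.4°.

V_total = 174.9∠-171.4° V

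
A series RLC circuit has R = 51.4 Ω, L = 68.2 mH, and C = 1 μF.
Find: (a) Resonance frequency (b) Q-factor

Step 1 — Resonance condition Im(Z)=0 gives ω₀ = 1/√(LC).
Step 2 — ω₀ = 1/√(0.0682·1e-06) = 3829 rad/s.
Step 3 — f₀ = ω₀/(2π) = 609.4 Hz.
Step 4 — Series Q: Q = ω₀L/R = 3829·0.0682/51.4 = 5.081.

(a) f₀ = 609.4 Hz  (b) Q = 5.081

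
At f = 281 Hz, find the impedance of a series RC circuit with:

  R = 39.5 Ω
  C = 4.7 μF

Step 1 — Angular frequency: ω = 2π·f = 2π·281 = 1766 rad/s.
Step 2 — Component impedances:
  R: Z = R = 39.5 Ω
  C: Z = 1/(jωC) = -j/(ω·C) = 0 - j120.5 Ω
Step 3 — Series combination: Z_total = R + C = 39.5 - j120.5 Ω = 126.8∠-71.9° Ω.

Z = 39.5 - j120.5 Ω = 126.8∠-71.9° Ω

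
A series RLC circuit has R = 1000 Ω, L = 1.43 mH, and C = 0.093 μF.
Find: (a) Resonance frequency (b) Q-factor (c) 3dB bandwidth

Step 1 — Resonance: ω₀ = 1/√(LC) = 1/√(0.00143·9.3e-08) = 8.671e+04 rad/s.
Step 2 — f₀ = ω₀/(2π) = 1.38e+04 Hz.
Step 3 — Series Q: Q = ω₀L/R = 8.671e+04·0.00143/1000 = 0.124.
Step 4 — Bandwidth: Δω = ω₀/Q = 6.993e+05 rad/s; BW = Δω/(2π) = 1.113e+05 Hz.

(a) f₀ = 1.38e+04 Hz  (b) Q = 0.124  (c) BW = 1.113e+05 Hz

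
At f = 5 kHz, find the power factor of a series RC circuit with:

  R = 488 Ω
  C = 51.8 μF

Step 1 — Angular frequency: ω = 2π·f = 2π·5000 = 3.142e+04 rad/s.
Step 2 — Component impedances:
  R: Z = R = 488 Ω
  C: Z = 1/(jωC) = -j/(ω·C) = 0 - j0.6145 Ω
Step 3 — Series combination: Z_total = R + C = 488 - j0.6145 Ω = 488∠-0.1° Ω.
Step 4 — Power factor: PF = cos(φ) = Re(Z)/|Z| = 488/488 = 1.
Step 5 — Type: Im(Z) = -0.6145 ⇒ leading (phase φ = -0.1°).

PF = 1 (leading, φ = -0.1°)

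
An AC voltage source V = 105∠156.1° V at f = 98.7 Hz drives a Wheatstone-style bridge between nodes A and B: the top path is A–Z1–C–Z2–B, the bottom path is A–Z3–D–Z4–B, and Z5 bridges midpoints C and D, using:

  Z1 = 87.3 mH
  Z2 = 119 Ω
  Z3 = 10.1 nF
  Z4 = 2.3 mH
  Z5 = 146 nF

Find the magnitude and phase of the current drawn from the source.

Step 1 — Angular frequency: ω = 2π·f = 2π·98.7 = 620.2 rad/s.
Step 2 — Component impedances:
  Z1: Z = jωL = j·620.2·0.0873 = 0 + j54.14 Ω
  Z2: Z = R = 119 Ω
  Z3: Z = 1/(jωC) = -j/(ω·C) = 0 - j1.597e+05 Ω
  Z4: Z = jωL = j·620.2·0.0023 = 0 + j1.426 Ω
  Z5: Z = 1/(jωC) = -j/(ω·C) = 0 - j1.104e+04 Ω
Step 3 — Bridge requires nodal analysis (the Z5 bridge couples midpoints C and D, so the two paths cannot be reduced to a simple series/parallel combination). Setting node B to ground and injecting 1 A at node A, the 3-node admittance system at A, C, D solves to V_A = Z_AB = 119.1 + j52.79 Ω = 130.2∠23.9° Ω.
Step 4 — Source phasor: V = 105∠156.1° V = -96 + j42.54 V.
Step 5 — Ohm's law: I = V / Z_total = (-96 + j42.54) / (119.1 + j52.79) = -0.5414 + j0.5973 A.
Step 6 — Convert to polar: |I| = 0.8062 A, ∠I = 132.2°.

I = 0.8062∠132.2° A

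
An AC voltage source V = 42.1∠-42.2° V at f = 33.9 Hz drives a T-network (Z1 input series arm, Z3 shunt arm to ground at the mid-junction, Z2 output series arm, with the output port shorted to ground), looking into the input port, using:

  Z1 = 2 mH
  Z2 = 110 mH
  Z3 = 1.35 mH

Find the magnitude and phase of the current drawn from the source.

Step 1 — Angular frequency: ω = 2π·f = 2π·33.9 = 213 rad/s.
Step 2 — Component impedances:
  Z1: Z = jωL = j·213·0.002 = 0 + j0.426 Ω
  Z2: Z = jωL = j·213·0.11 = 0 + j23.43 Ω
  Z3: Z = jωL = j·213·0.00135 = 0 + j0.2875 Ω
Step 3 — With the output port shorted to ground, the output series arm Z2 runs from the junction to ground; the shunt arm Z3 also runs from the junction to ground. They appear in parallel: Z3 || Z2 = 0 + j0.2841 Ω.
Step 4 — Series with input arm Z1: Z_in = Z1 + (Z3 || Z2) = 0 + j0.7101 Ω = 0.7101∠90.0° Ω.
Step 5 — Source phasor: V = 42.1∠-42.2° V = 31.19 - j28.28 V.
Step 6 — Ohm's law: I = V / Z_total = (31.19 - j28.28) / (0 + j0.7101) = -39.83 - j43.92 A.
Step 7 — Convert to polar: |I| = 59.29 A, ∠I = -132.2°.

I = 59.29∠-132.2° A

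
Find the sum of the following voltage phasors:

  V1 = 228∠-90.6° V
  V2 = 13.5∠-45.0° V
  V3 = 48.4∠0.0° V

Step 1 — Convert each phasor to rectangular form:
  V1 = 228·(cos(-90.6°) + j·sin(-90.6°)) = -2.388 - j228 V
  V2 = 13.5·(cos(-45.0°) + j·sin(-45.0°)) = 9.546 - j9.546 V
  V3 = 48.4·(cos(0.0°) + j·sin(0.0°)) = 48.4 V
Step 2 — Sum components: V_total = 55.56 - j237.5 V.
Step 3 — Convert to polar: |V_total| = 243.9 V, ∠V_total = -76.8°.

V_total = 243.9∠-76.8° V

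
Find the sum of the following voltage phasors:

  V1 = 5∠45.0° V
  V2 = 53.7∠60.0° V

Step 1 — Convert each phasor to rectangular form:
  V1 = 5·(cos(45.0°) + j·sin(45.0°)) = 3.536 + j3.536 V
  V2 = 53.7·(cos(60.0°) + j·sin(60.0°)) = 26.85 + j46.51 V
Step 2 — Sum components: V_total = 30.39 + j50.04 V.
Step 3 — Convert to polar: |V_total| = 58.54 V, ∠V_total = 58.7°.

V_total = 58.54∠58.7° V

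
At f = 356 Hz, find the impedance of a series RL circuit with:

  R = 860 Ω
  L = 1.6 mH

Step 1 — Angular frequency: ω = 2π·f = 2π·356 = 2237 rad/s.
Step 2 — Component impedances:
  R: Z = R = 860 Ω
  L: Z = jωL = j·2237·0.0016 = 0 + j3.579 Ω
Step 3 — Series combination: Z_total = R + L = 860 + j3.579 Ω = 860∠0.2° Ω.

Z = 860 + j3.579 Ω = 860∠0.2° Ω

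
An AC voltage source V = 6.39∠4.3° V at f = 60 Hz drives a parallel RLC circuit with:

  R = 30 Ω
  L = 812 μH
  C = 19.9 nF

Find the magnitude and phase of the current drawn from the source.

Step 1 — Angular frequency: ω = 2π·f = 2π·60 = 377 rad/s.
Step 2 — Component impedances:
  R: Z = R = 30 Ω
  L: Z = jωL = j·377·0.000812 = 0 + j0.3061 Ω
  C: Z = 1/(jωC) = -j/(ω·C) = 0 - j1.333e+05 Ω
Step 3 — Parallel combination: 1/Z_total = 1/R + 1/L + 1/C; Z_total = 0.003123 + j0.3061 Ω = 0.3061∠89.4° Ω.
Step 4 — Source phasor: V = 6.39∠4.3° V = 6.372 + j0.4791 V.
Step 5 — Ohm's law: I = V / Z_total = (6.372 + j0.4791) / (0.003123 + j0.3061) = 1.778 - j20.8 A.
Step 6 — Convert to polar: |I| = 20.88 A, ∠I = -85.1°.

I = 20.88∠-85.1° A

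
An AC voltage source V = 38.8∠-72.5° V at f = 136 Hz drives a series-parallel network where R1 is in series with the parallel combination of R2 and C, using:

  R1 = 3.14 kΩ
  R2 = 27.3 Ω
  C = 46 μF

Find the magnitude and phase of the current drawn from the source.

Step 1 — Angular frequency: ω = 2π·f = 2π·136 = 854.5 rad/s.
Step 2 — Component impedances:
  R1: Z = R = 3140 Ω
  R2: Z = R = 27.3 Ω
  C: Z = 1/(jωC) = -j/(ω·C) = 0 - j25.44 Ω
Step 3 — Parallel branch: R2 || C = 1/(1/R2 + 1/C) = 12.69 - j13.62 Ω.
Step 4 — Series with R1: Z_total = R1 + (R2 || C) = 3153 - j13.62 Ω = 3153∠-0.2° Ω.
Step 5 — Source phasor: V = 38.8∠-72.5° V = 11.67 - j37 V.
Step 6 — Ohm's law: I = V / Z_total = (11.67 - j37) / (3153 - j13.62) = 0.003751 - j0.01172 A.
Step 7 — Convert to polar: |I| = 0.01231 A, ∠I = -72.3°.

I = 0.01231∠-72.3° A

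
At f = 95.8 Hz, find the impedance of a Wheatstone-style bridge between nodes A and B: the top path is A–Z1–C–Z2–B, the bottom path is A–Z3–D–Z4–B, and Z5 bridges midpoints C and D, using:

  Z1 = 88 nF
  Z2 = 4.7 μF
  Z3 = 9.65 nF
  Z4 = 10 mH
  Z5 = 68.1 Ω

Step 1 — Angular frequency: ω = 2π·f = 2π·95.8 = 601.9 rad/s.
Step 2 — Component impedances:
  Z1: Z = 1/(jωC) = -j/(ω·C) = 0 - j1.888e+04 Ω
  Z2: Z = 1/(jωC) = -j/(ω·C) = 0 - j353.5 Ω
  Z3: Z = 1/(jωC) = -j/(ω·C) = 0 - j1.722e+05 Ω
  Z4: Z = jωL = j·601.9·0.01 = 0 + j6.019 Ω
  Z5: Z = R = 68.1 Ω
Step 3 — Bridge requires nodal analysis (the Z5 bridge couples midpoints C and D, so the two paths cannot be reduced to a simple series/parallel combination). Setting node B to ground and injecting 1 A at node A, the 3-node admittance system at A, C, D solves to V_A = Z_AB = 55.32 - j1.702e+04 Ω = 1.702e+04∠-89.8° Ω.

Z = 55.32 - j1.702e+04 Ω = 1.702e+04∠-89.8° Ω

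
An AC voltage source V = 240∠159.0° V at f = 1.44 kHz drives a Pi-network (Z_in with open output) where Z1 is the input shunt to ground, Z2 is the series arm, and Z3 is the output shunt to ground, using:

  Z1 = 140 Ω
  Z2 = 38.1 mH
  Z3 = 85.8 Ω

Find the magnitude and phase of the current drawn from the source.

Step 1 — Angular frequency: ω = 2π·f = 2π·1440 = 9048 rad/s.
Step 2 — Component impedances:
  Z1: Z = R = 140 Ω
  Z2: Z = jωL = j·9048·0.0381 = 0 + j344.7 Ω
  Z3: Z = R = 85.8 Ω
Step 3 — With open output, the series arm Z2 and the output shunt Z3 appear in series to ground: Z2 + Z3 = 85.8 + j344.7 Ω.
Step 4 — Parallel with input shunt Z1: Z_in = Z1 || (Z2 + Z3) = 113.9 + j39.79 Ω = 120.7∠19.2° Ω.
Step 5 — Source phasor: V = 240∠159.0° V = -224.1 + j86.01 V.
Step 6 — Ohm's law: I = V / Z_total = (-224.1 + j86.01) / (113.9 + j39.79) = -1.518 + j1.285 A.
Step 7 — Convert to polar: |I| = 1.989 A, ∠I = 139.8°.

I = 1.989∠139.8° A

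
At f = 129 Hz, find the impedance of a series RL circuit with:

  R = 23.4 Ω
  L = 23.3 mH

Step 1 — Angular frequency: ω = 2π·f = 2π·129 = 810.5 rad/s.
Step 2 — Component impedances:
  R: Z = R = 23.4 Ω
  L: Z = jωL = j·810.5·0.0233 = 0 + j18.89 Ω
Step 3 — Series combination: Z_total = R + L = 23.4 + j18.89 Ω = 30.07∠38.9° Ω.

Z = 23.4 + j18.89 Ω = 30.07∠38.9° Ω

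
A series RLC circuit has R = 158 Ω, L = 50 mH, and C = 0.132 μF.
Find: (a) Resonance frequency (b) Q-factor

Step 1 — Resonance condition Im(Z)=0 gives ω₀ = 1/√(LC).
Step 2 — ω₀ = 1/√(0.05·1.32e-07) = 1.231e+04 rad/s.
Step 3 — f₀ = ω₀/(2π) = 1959 Hz.
Step 4 — Series Q: Q = ω₀L/R = 1.231e+04·0.05/158 = 3.895.

(a) f₀ = 1959 Hz  (b) Q = 3.895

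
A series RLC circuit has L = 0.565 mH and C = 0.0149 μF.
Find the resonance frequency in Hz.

Step 1 — Resonance condition Im(Z)=0 gives ω₀ = 1/√(LC).
Step 2 — ω₀ = 1/√(0.000565·1.49e-08) = 3.447e+05 rad/s.
Step 3 — f₀ = ω₀/(2π) = 5.485e+04 Hz.

f₀ = 5.485e+04 Hz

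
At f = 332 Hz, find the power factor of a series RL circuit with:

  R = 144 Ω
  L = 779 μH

Step 1 — Angular frequency: ω = 2π·f = 2π·332 = 2086 rad/s.
Step 2 — Component impedances:
  R: Z = R = 144 Ω
  L: Z = jωL = j·2086·0.000779 = 0 + j1.625 Ω
Step 3 — Series combination: Z_total = R + L = 144 + j1.625 Ω = 144∠0.6° Ω.
Step 4 — Power factor: PF = cos(φ) = Re(Z)/|Z| = 144/144.01 = 0.9999.
Step 5 — Type: Im(Z) = 1.625 ⇒ lagging (phase φ = 0.6°).

PF = 0.9999 (lagging, φ = 0.6°)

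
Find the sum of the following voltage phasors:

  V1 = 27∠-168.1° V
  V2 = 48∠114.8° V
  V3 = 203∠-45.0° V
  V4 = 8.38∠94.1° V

Step 1 — Convert each phasor to rectangular form:
  V1 = 27·(cos(-168.1°) + j·sin(-168.1°)) = -26.42 - j5.568 V
  V2 = 48·(cos(114.8°) + j·sin(114.8°)) = -20.13 + j43.57 V
  V3 = 203·(cos(-45.0°) + j·sin(-45.0°)) = 143.5 - j143.5 V
  V4 = 8.38·(cos(94.1°) + j·sin(94.1°)) = -0.5991 + j8.359 V
Step 2 — Sum components: V_total = 96.39 - j97.18 V.
Step 3 — Convert to polar: |V_total| = 136.9 V, ∠V_total = -45.2°.

V_total = 136.9∠-45.2° V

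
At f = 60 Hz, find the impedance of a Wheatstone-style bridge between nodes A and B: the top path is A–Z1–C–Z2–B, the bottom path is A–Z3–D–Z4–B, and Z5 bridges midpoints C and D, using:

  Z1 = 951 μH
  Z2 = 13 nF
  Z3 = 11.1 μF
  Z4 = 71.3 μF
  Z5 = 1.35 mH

Step 1 — Angular frequency: ω = 2π·f = 2π·60 = 377 rad/s.
Step 2 — Component impedances:
  Z1: Z = jωL = j·377·0.000951 = 0 + j0.3585 Ω
  Z2: Z = 1/(jωC) = -j/(ω·C) = 0 - j2.04e+05 Ω
  Z3: Z = 1/(jωC) = -j/(ω·C) = 0 - j239 Ω
  Z4: Z = 1/(jωC) = -j/(ω·C) = 0 - j37.2 Ω
  Z5: Z = jωL = j·377·0.00135 = 0 + j0.5089 Ω
Step 3 — Bridge requires nodal analysis (the Z5 bridge couples midpoints C and D, so the two paths cannot be reduced to a simple series/parallel combination). Setting node B to ground and injecting 1 A at node A, the 3-node admittance system at A, C, D solves to V_A = Z_AB = 0 - j36.33 Ω = 36.33∠-90.0° Ω.

Z = 0 - j36.33 Ω = 36.33∠-90.0° Ω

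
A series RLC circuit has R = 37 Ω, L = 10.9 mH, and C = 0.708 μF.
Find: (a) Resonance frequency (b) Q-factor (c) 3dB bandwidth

Step 1 — Resonance condition Im(Z)=0 gives ω₀ = 1/√(LC).
Step 2 — ω₀ = 1/√(0.0109·7.08e-07) = 1.138e+04 rad/s.
Step 3 — f₀ = ω₀/(2π) = 1812 Hz.
Step 4 — Series Q: Q = ω₀L/R = 1.138e+04·0.0109/37 = 3.353.
Step 5 — 3dB bandwidth: Δω = ω₀/Q = 3394 rad/s; BW = Δω/(2π) = 540.3 Hz.

(a) f₀ = 1812 Hz  (b) Q = 3.353  (c) BW = 540.3 Hz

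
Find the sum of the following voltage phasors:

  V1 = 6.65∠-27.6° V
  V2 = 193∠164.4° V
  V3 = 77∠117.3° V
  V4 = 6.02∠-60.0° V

Step 1 — Convert each phasor to rectangular form:
  V1 = 6.65·(cos(-27.6°) + j·sin(-27.6°)) = 5.893 - j3.081 V
  V2 = 193·(cos(164.4°) + j·sin(164.4°)) = -185.9 + j51.9 V
  V3 = 77·(cos(117.3°) + j·sin(117.3°)) = -35.32 + j68.42 V
  V4 = 6.02·(cos(-60.0°) + j·sin(-60.0°)) = 3.01 - j5.213 V
Step 2 — Sum components: V_total = -212.3 + j112 V.
Step 3 — Convert to polar: |V_total| = 240 V, ∠V_total = 152.2°.

V_total = 240∠152.2° V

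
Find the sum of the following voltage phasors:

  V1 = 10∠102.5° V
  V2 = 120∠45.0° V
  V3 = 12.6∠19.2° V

Step 1 — Convert each phasor to rectangular form:
  V1 = 10·(cos(102.5°) + j·sin(102.5°)) = -2.164 + j9.763 V
  V2 = 120·(cos(45.0°) + j·sin(45.0°)) = 84.85 + j84.85 V
  V3 = 12.6·(cos(19.2°) + j·sin(19.2°)) = 11.9 + j4.144 V
Step 2 — Sum components: V_total = 94.59 + j98.76 V.
Step 3 — Convert to polar: |V_total| = 136.7 V, ∠V_total = 46.2°.

V_total = 136.7∠46.2° V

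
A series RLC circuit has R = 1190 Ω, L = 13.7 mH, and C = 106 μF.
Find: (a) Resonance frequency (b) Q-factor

Step 1 — Resonance condition Im(Z)=0 gives ω₀ = 1/√(LC).
Step 2 — ω₀ = 1/√(0.0137·0.000106) = 829.8 rad/s.
Step 3 — f₀ = ω₀/(2π) = 132.1 Hz.
Step 4 — Series Q: Q = ω₀L/R = 829.8·0.0137/1190 = 0.009553.

(a) f₀ = 132.1 Hz  (b) Q = 0.009553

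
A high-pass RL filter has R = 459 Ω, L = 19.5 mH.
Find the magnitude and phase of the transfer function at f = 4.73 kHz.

Step 1 — Angular frequency: ω = 2π·4730 = 2.972e+04 rad/s.
Step 2 — Transfer function: H(jω) = jωL/(R + jωL).
Step 3 — Numerator jωL = j·579.5; denominator R + jωL = 459 + j579.5.
Step 4 — H = 0.6145 + j0.4867.
Step 5 — Magnitude: |H| = 0.7839 (-2.1 dB); phase: φ = 38.4°.

|H| = 0.7839 (-2.1 dB), φ = 38.4°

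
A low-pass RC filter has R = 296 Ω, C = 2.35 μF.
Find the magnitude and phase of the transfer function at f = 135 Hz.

Step 1 — Angular frequency: ω = 2π·135 = 848.2 rad/s.
Step 2 — Transfer function: H(jω) = 1/(1 + jωRC).
Step 3 — Denominator: 1 + jωRC = 1 + j·848.2·296·2.35e-06 = 1 + j0.59.
Step 4 — H = 0.7418 - j0.4377.
Step 5 — Magnitude: |H| = 0.8613 (-1.3 dB); phase: φ = -30.5°.

|H| = 0.8613 (-1.3 dB), φ = -30.5°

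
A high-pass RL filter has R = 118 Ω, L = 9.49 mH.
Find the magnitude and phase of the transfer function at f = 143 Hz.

Step 1 — Angular frequency: ω = 2π·143 = 898.5 rad/s.
Step 2 — Transfer function: H(jω) = jωL/(R + jωL).
Step 3 — Numerator jωL = j·8.527; denominator R + jωL = 118 + j8.527.
Step 4 — H = 0.005194 + j0.07189.
Step 5 — Magnitude: |H| = 0.07207 (-22.8 dB); phase: φ = 85.9°.

|H| = 0.07207 (-22.8 dB), φ = 85.9°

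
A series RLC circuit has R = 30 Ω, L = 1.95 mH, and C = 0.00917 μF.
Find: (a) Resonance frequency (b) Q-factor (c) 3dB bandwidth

Step 1 — Resonance condition Im(Z)=0 gives ω₀ = 1/√(LC).
Step 2 — ω₀ = 1/√(0.00195·9.17e-09) = 2.365e+05 rad/s.
Step 3 — f₀ = ω₀/(2π) = 3.764e+04 Hz.
Step 4 — Series Q: Q = ω₀L/R = 2.365e+05·0.00195/30 = 15.37.
Step 5 — 3dB bandwidth: Δω = ω₀/Q = 1.538e+04 rad/s; BW = Δω/(2π) = 2449 Hz.

(a) f₀ = 3.764e+04 Hz  (b) Q = 15.37  (c) BW = 2449 Hz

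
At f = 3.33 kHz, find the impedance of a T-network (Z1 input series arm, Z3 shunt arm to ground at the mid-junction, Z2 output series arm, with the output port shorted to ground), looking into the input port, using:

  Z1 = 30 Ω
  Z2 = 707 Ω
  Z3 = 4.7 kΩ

Step 1 — Angular frequency: ω = 2π·f = 2π·3330 = 2.092e+04 rad/s.
Step 2 — Component impedances:
  Z1: Z = R = 30 Ω
  Z2: Z = R = 707 Ω
  Z3: Z = R = 4700 Ω
Step 3 — With the output port shorted to ground, the output series arm Z2 runs from the junction to ground; the shunt arm Z3 also runs from the junction to ground. They appear in parallel: Z3 || Z2 = 614.6 Ω.
Step 4 — Series with input arm Z1: Z_in = Z1 + (Z3 || Z2) = 644.6 Ω = 644.6∠0.0° Ω.

Z = 644.6 Ω = 644.6∠0.0° Ω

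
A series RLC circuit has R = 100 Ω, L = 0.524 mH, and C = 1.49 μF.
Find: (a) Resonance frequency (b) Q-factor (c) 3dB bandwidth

Step 1 — Resonance: ω₀ = 1/√(LC) = 1/√(0.000524·1.49e-06) = 3.579e+04 rad/s.
Step 2 — f₀ = ω₀/(2π) = 5696 Hz.
Step 3 — Series Q: Q = ω₀L/R = 3.579e+04·0.000524/100 = 0.1875.
Step 4 — Bandwidth: Δω = ω₀/Q = 1.908e+05 rad/s; BW = Δω/(2π) = 3.037e+04 Hz.

(a) f₀ = 5696 Hz  (b) Q = 0.1875  (c) BW = 3.037e+04 Hz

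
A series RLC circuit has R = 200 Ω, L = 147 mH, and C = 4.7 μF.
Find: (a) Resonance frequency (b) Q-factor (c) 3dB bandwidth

Step 1 — Resonance: ω₀ = 1/√(LC) = 1/√(0.147·4.7e-06) = 1203 rad/s.
Step 2 — f₀ = ω₀/(2π) = 191.5 Hz.
Step 3 — Series Q: Q = ω₀L/R = 1203·0.147/200 = 0.8843.
Step 4 — Bandwidth: Δω = ω₀/Q = 1361 rad/s; BW = Δω/(2π) = 216.5 Hz.

(a) f₀ = 191.5 Hz  (b) Q = 0.8843  (c) BW = 216.5 Hz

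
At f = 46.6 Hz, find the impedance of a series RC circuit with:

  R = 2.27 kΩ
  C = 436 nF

Step 1 — Angular frequency: ω = 2π·f = 2π·46.6 = 292.8 rad/s.
Step 2 — Component impedances:
  R: Z = R = 2270 Ω
  C: Z = 1/(jωC) = -j/(ω·C) = 0 - j7833 Ω
Step 3 — Series combination: Z_total = R + C = 2270 - j7833 Ω = 8156∠-73.8° Ω.

Z = 2270 - j7833 Ω = 8156∠-73.8° Ω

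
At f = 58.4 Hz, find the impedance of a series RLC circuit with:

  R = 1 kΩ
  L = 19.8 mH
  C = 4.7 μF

Step 1 — Angular frequency: ω = 2π·f = 2π·58.4 = 366.9 rad/s.
Step 2 — Component impedances:
  R: Z = R = 1000 Ω
  L: Z = jωL = j·366.9·0.0198 = 0 + j7.265 Ω
  C: Z = 1/(jωC) = -j/(ω·C) = 0 - j579.8 Ω
Step 3 — Series combination: Z_total = R + L + C = 1000 - j572.6 Ω = 1152∠-29.8° Ω.

Z = 1000 - j572.6 Ω = 1152∠-29.8° Ω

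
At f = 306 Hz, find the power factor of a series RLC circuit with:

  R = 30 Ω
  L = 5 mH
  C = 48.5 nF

Step 1 — Angular frequency: ω = 2π·f = 2π·306 = 1923 rad/s.
Step 2 — Component impedances:
  R: Z = R = 30 Ω
  L: Z = jωL = j·1923·0.005 = 0 + j9.613 Ω
  C: Z = 1/(jωC) = -j/(ω·C) = 0 - j1.072e+04 Ω
Step 3 — Series combination: Z_total = R + L + C = 30 - j1.071e+04 Ω = 1.071e+04∠-89.8° Ω.
Step 4 — Power factor: PF = cos(φ) = Re(Z)/|Z| = 30/10714 = 0.0028.
Step 5 — Type: Im(Z) = -1.071e+04 ⇒ leading (phase φ = -89.8°).

PF = 0.0028 (leading, φ = -89.8°)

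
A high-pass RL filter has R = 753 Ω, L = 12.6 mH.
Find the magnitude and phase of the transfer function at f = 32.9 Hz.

Step 1 — Angular frequency: ω = 2π·32.9 = 206.7 rad/s.
Step 2 — Transfer function: H(jω) = jωL/(R + jωL).
Step 3 — Numerator jωL = j·2.605; denominator R + jωL = 753 + j2.605.
Step 4 — H = 1.196e-05 + j0.003459.
Step 5 — Magnitude: |H| = 0.003459 (-49.2 dB); phase: φ = 89.8°.

|H| = 0.003459 (-49.2 dB), φ = 89.8°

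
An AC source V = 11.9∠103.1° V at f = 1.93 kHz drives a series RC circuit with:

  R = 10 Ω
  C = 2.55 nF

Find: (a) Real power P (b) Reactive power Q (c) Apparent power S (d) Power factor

Step 1 — Angular frequency: ω = 2π·f = 2π·1930 = 1.213e+04 rad/s.
Step 2 — Component impedances:
  R: Z = R = 10 Ω
  C: Z = 1/(jωC) = -j/(ω·C) = 0 - j3.234e+04 Ω
Step 3 — Series combination: Z_total = R + C = 10 - j3.234e+04 Ω = 3.234e+04∠-90.0° Ω.
Step 4 — Source phasor: V = 11.9∠103.1° V = -2.697 + j11.59 V.
Step 5 — Current: I = V / Z = -0.0003584 - j8.329e-05 A = 0.000368∠-166.9° A.
Step 6 — Complex power: S = V·I* = 1.354e-06 - j0.004379 VA.
Step 7 — Real power: P = Re(S) = 1.354e-06 W.
Step 8 — Reactive power: Q = Im(S) = -0.004379 VAR.
Step 9 — Apparent power: |S| = 0.004379 VA.
Step 10 — Power factor: PF = P/|S| = 0.0003092 (leading).

(a) P = 1.354e-06 W  (b) Q = -0.004379 VAR  (c) S = 0.004379 VA  (d) PF = 0.0003092 (leading)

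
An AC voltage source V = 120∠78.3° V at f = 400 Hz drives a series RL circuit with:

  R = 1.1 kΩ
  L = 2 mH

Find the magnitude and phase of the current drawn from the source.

Step 1 — Angular frequency: ω = 2π·f = 2π·400 = 2513 rad/s.
Step 2 — Component impedances:
  R: Z = R = 1100 Ω
  L: Z = jωL = j·2513·0.002 = 0 + j5.027 Ω
Step 3 — Series combination: Z_total = R + L = 1100 + j5.027 Ω = 1100∠0.3° Ω.
Step 4 — Source phasor: V = 120∠78.3° V = 24.33 + j117.5 V.
Step 5 — Ohm's law: I = V / Z_total = (24.33 + j117.5) / (1100 + j5.027) = 0.02261 + j0.1067 A.
Step 6 — Convert to polar: |I| = 0.1091 A, ∠I = 78.0°.

I = 0.1091∠78.0° A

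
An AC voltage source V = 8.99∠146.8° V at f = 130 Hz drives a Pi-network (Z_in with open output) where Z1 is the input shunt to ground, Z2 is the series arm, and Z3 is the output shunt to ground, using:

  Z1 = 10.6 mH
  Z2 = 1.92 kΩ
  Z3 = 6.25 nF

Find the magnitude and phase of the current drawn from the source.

Step 1 — Angular frequency: ω = 2π·f = 2π·130 = 816.8 rad/s.
Step 2 — Component impedances:
  Z1: Z = jωL = j·816.8·0.0106 = 0 + j8.658 Ω
  Z2: Z = R = 1920 Ω
  Z3: Z = 1/(jωC) = -j/(ω·C) = 0 - j1.959e+05 Ω
Step 3 — With open output, the series arm Z2 and the output shunt Z3 appear in series to ground: Z2 + Z3 = 1920 - j1.959e+05 Ω.
Step 4 — Parallel with input shunt Z1: Z_in = Z1 || (Z2 + Z3) = 3.751e-06 + j8.659 Ω = 8.659∠90.0° Ω.
Step 5 — Source phasor: V = 8.99∠146.8° V = -7.523 + j4.923 V.
Step 6 — Ohm's law: I = V / Z_total = (-7.523 + j4.923) / (3.751e-06 + j8.659) = 0.5685 + j0.8688 A.
Step 7 — Convert to polar: |I| = 1.038 A, ∠I = 56.8°.

I = 1.038∠56.8° A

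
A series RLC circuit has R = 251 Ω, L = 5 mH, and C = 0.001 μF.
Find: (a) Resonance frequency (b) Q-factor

Step 1 — Resonance condition Im(Z)=0 gives ω₀ = 1/√(LC).
Step 2 — ω₀ = 1/√(0.005·1e-09) = 4.472e+05 rad/s.
Step 3 — f₀ = ω₀/(2π) = 7.118e+04 Hz.
Step 4 — Series Q: Q = ω₀L/R = 4.472e+05·0.005/251 = 8.909.

(a) f₀ = 7.118e+04 Hz  (b) Q = 8.909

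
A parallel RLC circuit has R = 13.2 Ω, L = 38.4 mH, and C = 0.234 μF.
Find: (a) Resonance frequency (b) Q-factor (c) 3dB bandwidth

Step 1 — Resonance: ω₀ = 1/√(LC) = 1/√(0.0384·2.34e-07) = 1.055e+04 rad/s.
Step 2 — f₀ = ω₀/(2π) = 1679 Hz.
Step 3 — Parallel Q: Q = R/(ω₀L) = 13.2/(1.055e+04·0.0384) = 0.03258.
Step 4 — Bandwidth: Δω = ω₀/Q = 3.238e+05 rad/s; BW = Δω/(2π) = 5.153e+04 Hz.

(a) f₀ = 1679 Hz  (b) Q = 0.03258  (c) BW = 5.153e+04 Hz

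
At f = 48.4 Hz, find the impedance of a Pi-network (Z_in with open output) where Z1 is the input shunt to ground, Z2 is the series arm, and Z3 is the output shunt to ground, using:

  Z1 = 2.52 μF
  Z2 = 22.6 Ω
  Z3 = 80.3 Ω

Step 1 — Angular frequency: ω = 2π·f = 2π·48.4 = 304.1 rad/s.
Step 2 — Component impedances:
  Z1: Z = 1/(jωC) = -j/(ω·C) = 0 - j1305 Ω
  Z2: Z = R = 22.6 Ω
  Z3: Z = R = 80.3 Ω
Step 3 — With open output, the series arm Z2 and the output shunt Z3 appear in series to ground: Z2 + Z3 = 102.9 Ω.
Step 4 — Parallel with input shunt Z1: Z_in = Z1 || (Z2 + Z3) = 102.3 - j8.064 Ω = 102.6∠-4.5° Ω.

Z = 102.3 - j8.064 Ω = 102.6∠-4.5° Ω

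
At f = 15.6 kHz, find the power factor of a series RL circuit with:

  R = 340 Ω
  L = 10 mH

Step 1 — Angular frequency: ω = 2π·f = 2π·1.56e+04 = 9.802e+04 rad/s.
Step 2 — Component impedances:
  R: Z = R = 340 Ω
  L: Z = jωL = j·9.802e+04·0.01 = 0 + j980.2 Ω
Step 3 — Series combination: Z_total = R + L = 340 + j980.2 Ω = 1037∠70.9° Ω.
Step 4 — Power factor: PF = cos(φ) = Re(Z)/|Z| = 340/1037.5 = 0.3277.
Step 5 — Type: Im(Z) = 980.2 ⇒ lagging (phase φ = 70.9°).

PF = 0.3277 (lagging, φ = 70.9°)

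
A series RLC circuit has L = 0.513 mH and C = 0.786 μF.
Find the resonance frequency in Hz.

Step 1 — Resonance condition Im(Z)=0 gives ω₀ = 1/√(LC).
Step 2 — ω₀ = 1/√(0.000513·7.86e-07) = 4.98e+04 rad/s.
Step 3 — f₀ = ω₀/(2π) = 7926 Hz.

f₀ = 7926 Hz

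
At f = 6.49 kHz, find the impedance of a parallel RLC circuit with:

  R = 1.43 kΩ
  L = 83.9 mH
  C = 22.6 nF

Step 1 — Angular frequency: ω = 2π·f = 2π·6490 = 4.078e+04 rad/s.
Step 2 — Component impedances:
  R: Z = R = 1430 Ω
  L: Z = jωL = j·4.078e+04·0.0839 = 0 + j3421 Ω
  C: Z = 1/(jωC) = -j/(ω·C) = 0 - j1085 Ω
Step 3 — Parallel combination: 1/Z_total = 1/R + 1/L + 1/C; Z_total = 790.1 - j711 Ω = 1063∠-42.0° Ω.

Z = 790.1 - j711 Ω = 1063∠-42.0° Ω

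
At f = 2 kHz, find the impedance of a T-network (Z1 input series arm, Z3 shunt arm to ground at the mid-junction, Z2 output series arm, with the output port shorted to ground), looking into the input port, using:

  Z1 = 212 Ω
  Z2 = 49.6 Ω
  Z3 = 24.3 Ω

Step 1 — Angular frequency: ω = 2π·f = 2π·2000 = 1.257e+04 rad/s.
Step 2 — Component impedances:
  Z1: Z = R = 212 Ω
  Z2: Z = R = 49.6 Ω
  Z3: Z = R = 24.3 Ω
Step 3 — With the output port shorted to ground, the output series arm Z2 runs from the junction to ground; the shunt arm Z3 also runs from the junction to ground. They appear in parallel: Z3 || Z2 = 16.31 Ω.
Step 4 — Series with input arm Z1: Z_in = Z1 + (Z3 || Z2) = 228.3 Ω = 228.3∠0.0° Ω.

Z = 228.3 Ω = 228.3∠0.0° Ω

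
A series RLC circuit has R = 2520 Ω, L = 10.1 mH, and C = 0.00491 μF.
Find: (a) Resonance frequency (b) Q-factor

Step 1 — Resonance condition Im(Z)=0 gives ω₀ = 1/√(LC).
Step 2 — ω₀ = 1/√(0.0101·4.91e-09) = 1.42e+05 rad/s.
Step 3 — f₀ = ω₀/(2π) = 2.26e+04 Hz.
Step 4 — Series Q: Q = ω₀L/R = 1.42e+05·0.0101/2520 = 0.5691.

(a) f₀ = 2.26e+04 Hz  (b) Q = 0.5691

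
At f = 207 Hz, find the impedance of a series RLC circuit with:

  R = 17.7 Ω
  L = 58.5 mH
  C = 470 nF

Step 1 — Angular frequency: ω = 2π·f = 2π·207 = 1301 rad/s.
Step 2 — Component impedances:
  R: Z = R = 17.7 Ω
  L: Z = jωL = j·1301·0.0585 = 0 + j76.09 Ω
  C: Z = 1/(jωC) = -j/(ω·C) = 0 - j1636 Ω
Step 3 — Series combination: Z_total = R + L + C = 17.7 - j1560 Ω = 1560∠-89.3° Ω.

Z = 17.7 - j1560 Ω = 1560∠-89.3° Ω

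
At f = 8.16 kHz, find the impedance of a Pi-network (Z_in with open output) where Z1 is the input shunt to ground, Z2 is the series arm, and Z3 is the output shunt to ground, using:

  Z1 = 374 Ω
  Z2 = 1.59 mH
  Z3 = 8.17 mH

Step 1 — Angular frequency: ω = 2π·f = 2π·8160 = 5.127e+04 rad/s.
Step 2 — Component impedances:
  Z1: Z = R = 374 Ω
  Z2: Z = jωL = j·5.127e+04·0.00159 = 0 + j81.52 Ω
  Z3: Z = jωL = j·5.127e+04·0.00817 = 0 + j418.9 Ω
Step 3 — With open output, the series arm Z2 and the output shunt Z3 appear in series to ground: Z2 + Z3 = 0 + j500.4 Ω.
Step 4 — Parallel with input shunt Z1: Z_in = Z1 || (Z2 + Z3) = 240 + j179.3 Ω = 299.6∠36.8° Ω.

Z = 240 + j179.3 Ω = 299.6∠36.8° Ω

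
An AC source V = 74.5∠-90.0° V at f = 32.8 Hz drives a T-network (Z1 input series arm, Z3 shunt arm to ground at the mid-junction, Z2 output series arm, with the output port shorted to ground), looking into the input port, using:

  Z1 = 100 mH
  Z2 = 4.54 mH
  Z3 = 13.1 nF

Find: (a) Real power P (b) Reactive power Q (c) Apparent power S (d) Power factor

Step 1 — Angular frequency: ω = 2π·f = 2π·32.8 = 206.1 rad/s.
Step 2 — Component impedances:
  Z1: Z = jωL = j·206.1·0.1 = 0 + j20.61 Ω
  Z2: Z = jωL = j·206.1·0.00454 = 0 + j0.9356 Ω
  Z3: Z = 1/(jωC) = -j/(ω·C) = 0 - j3.704e+05 Ω
Step 3 — With the output port shorted to ground, the output series arm Z2 runs from the junction to ground; the shunt arm Z3 also runs from the junction to ground. They appear in parallel: Z3 || Z2 = 0 + j0.9356 Ω.
Step 4 — Series with input arm Z1: Z_in = Z1 + (Z3 || Z2) = 0 + j21.54 Ω = 21.54∠90.0° Ω.
Step 5 — Source phasor: V = 74.5∠-90.0° V = 0 - j74.5 V.
Step 6 — Current: I = V / Z = -3.458 A = 3.458∠-180.0° A.
Step 7 — Complex power: S = V·I* = 0 + j257.6 VA.
Step 8 — Real power: P = Re(S) = 0 W.
Step 9 — Reactive power: Q = Im(S) = 257.6 VAR.
Step 10 — Apparent power: |S| = 257.6 VA.
Step 11 — Power factor: PF = P/|S| = 0 (lagging).

(a) P = 0 W  (b) Q = 257.6 VAR  (c) S = 257.6 VA  (d) PF = 0 (lagging)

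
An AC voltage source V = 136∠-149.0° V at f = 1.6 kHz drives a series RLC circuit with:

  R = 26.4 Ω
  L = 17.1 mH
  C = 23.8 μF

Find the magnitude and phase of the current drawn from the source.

Step 1 — Angular frequency: ω = 2π·f = 2π·1600 = 1.005e+04 rad/s.
Step 2 — Component impedances:
  R: Z = R = 26.4 Ω
  L: Z = jωL = j·1.005e+04·0.0171 = 0 + j171.9 Ω
  C: Z = 1/(jωC) = -j/(ω·C) = 0 - j4.179 Ω
Step 3 — Series combination: Z_total = R + L + C = 26.4 + j167.7 Ω = 169.8∠81.1° Ω.
Step 4 — Source phasor: V = 136∠-149.0° V = -116.6 - j70.05 V.
Step 5 — Ohm's law: I = V / Z_total = (-116.6 - j70.05) / (26.4 + j167.7) = -0.5143 + j0.6141 A.
Step 6 — Convert to polar: |I| = 0.801 A, ∠I = 129.9°.

I = 0.801∠129.9° A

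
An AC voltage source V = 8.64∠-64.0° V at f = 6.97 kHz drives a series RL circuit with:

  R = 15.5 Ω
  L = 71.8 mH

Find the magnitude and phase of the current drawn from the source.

Step 1 — Angular frequency: ω = 2π·f = 2π·6970 = 4.379e+04 rad/s.
Step 2 — Component impedances:
  R: Z = R = 15.5 Ω
  L: Z = jωL = j·4.379e+04·0.0718 = 0 + j3144 Ω
Step 3 — Series combination: Z_total = R + L = 15.5 + j3144 Ω = 3144∠89.7° Ω.
Step 4 — Source phasor: V = 8.64∠-64.0° V = 3.788 - j7.766 V.
Step 5 — Ohm's law: I = V / Z_total = (3.788 - j7.766) / (15.5 + j3144) = -0.002464 - j0.001217 A.
Step 6 — Convert to polar: |I| = 0.002748 A, ∠I = -153.7°.

I = 0.002748∠-153.7° A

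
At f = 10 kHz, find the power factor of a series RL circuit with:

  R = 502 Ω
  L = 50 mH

Step 1 — Angular frequency: ω = 2π·f = 2π·1e+04 = 6.283e+04 rad/s.
Step 2 — Component impedances:
  R: Z = R = 502 Ω
  L: Z = jωL = j·6.283e+04·0.05 = 0 + j3142 Ω
Step 3 — Series combination: Z_total = R + L = 502 + j3142 Ω = 3181∠80.9° Ω.
Step 4 — Power factor: PF = cos(φ) = Re(Z)/|Z| = 502/3181 = 0.1578.
Step 5 — Type: Im(Z) = 3142 ⇒ lagging (phase φ = 80.9°).

PF = 0.1578 (lagging, φ = 80.9°)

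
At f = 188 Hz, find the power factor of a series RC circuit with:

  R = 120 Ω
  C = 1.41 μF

Step 1 — Angular frequency: ω = 2π·f = 2π·188 = 1181 rad/s.
Step 2 — Component impedances:
  R: Z = R = 120 Ω
  C: Z = 1/(jωC) = -j/(ω·C) = 0 - j600.4 Ω
Step 3 — Series combination: Z_total = R + C = 120 - j600.4 Ω = 612.3∠-78.7° Ω.
Step 4 — Power factor: PF = cos(φ) = Re(Z)/|Z| = 120/612.3 = 0.196.
Step 5 — Type: Im(Z) = -600.4 ⇒ leading (phase φ = -78.7°).

PF = 0.196 (leading, φ = -78.7°)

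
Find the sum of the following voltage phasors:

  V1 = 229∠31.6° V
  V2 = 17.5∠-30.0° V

Step 1 — Convert each phasor to rectangular form:
  V1 = 229·(cos(31.6°) + j·sin(31.6°)) = 195 + j120 V
  V2 = 17.5·(cos(-30.0°) + j·sin(-30.0°)) = 15.16 - j8.75 V
Step 2 — Sum components: V_total = 210.2 + j111.2 V.
Step 3 — Convert to polar: |V_total| = 237.8 V, ∠V_total = 27.9°.

V_total = 237.8∠27.9° V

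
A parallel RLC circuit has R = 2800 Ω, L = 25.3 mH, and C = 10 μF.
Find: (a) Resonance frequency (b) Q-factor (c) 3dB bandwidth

Step 1 — Resonance: ω₀ = 1/√(LC) = 1/√(0.0253·1e-05) = 1988 rad/s.
Step 2 — f₀ = ω₀/(2π) = 316.4 Hz.
Step 3 — Parallel Q: Q = R/(ω₀L) = 2800/(1988·0.0253) = 55.67.
Step 4 — Bandwidth: Δω = ω₀/Q = 35.71 rad/s; BW = Δω/(2π) = 5.684 Hz.

(a) f₀ = 316.4 Hz  (b) Q = 55.67  (c) BW = 5.684 Hz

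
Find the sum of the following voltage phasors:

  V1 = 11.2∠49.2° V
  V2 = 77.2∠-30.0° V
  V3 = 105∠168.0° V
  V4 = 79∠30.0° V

Step 1 — Convert each phasor to rectangular form:
  V1 = 11.2·(cos(49.2°) + j·sin(49.2°)) = 7.318 + j8.478 V
  V2 = 77.2·(cos(-30.0°) + j·sin(-30.0°)) = 66.86 - j38.6 V
  V3 = 105·(cos(168.0°) + j·sin(168.0°)) = -102.7 + j21.83 V
  V4 = 79·(cos(30.0°) + j·sin(30.0°)) = 68.42 + j39.5 V
Step 2 — Sum components: V_total = 39.89 + j31.21 V.
Step 3 — Convert to polar: |V_total| = 50.64 V, ∠V_total = 38.0°.

V_total = 50.64∠38.0° V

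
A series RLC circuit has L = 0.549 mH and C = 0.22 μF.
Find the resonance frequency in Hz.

Step 1 — Resonance condition Im(Z)=0 gives ω₀ = 1/√(LC).
Step 2 — ω₀ = 1/√(0.000549·2.2e-07) = 9.099e+04 rad/s.
Step 3 — f₀ = ω₀/(2π) = 1.448e+04 Hz.

f₀ = 1.448e+04 Hz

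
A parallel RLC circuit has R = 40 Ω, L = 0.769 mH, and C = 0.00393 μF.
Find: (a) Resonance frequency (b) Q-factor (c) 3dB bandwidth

Step 1 — Resonance: ω₀ = 1/√(LC) = 1/√(0.000769·3.93e-09) = 5.752e+05 rad/s.
Step 2 — f₀ = ω₀/(2π) = 9.155e+04 Hz.
Step 3 — Parallel Q: Q = R/(ω₀L) = 40/(5.752e+05·0.000769) = 0.09043.
Step 4 — Bandwidth: Δω = ω₀/Q = 6.361e+06 rad/s; BW = Δω/(2π) = 1.012e+06 Hz.

(a) f₀ = 9.155e+04 Hz  (b) Q = 0.09043  (c) BW = 1.012e+06 Hz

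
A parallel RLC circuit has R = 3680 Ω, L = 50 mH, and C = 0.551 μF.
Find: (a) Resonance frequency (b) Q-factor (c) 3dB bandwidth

Step 1 — Resonance: ω₀ = 1/√(LC) = 1/√(0.05·5.51e-07) = 6025 rad/s.
Step 2 — f₀ = ω₀/(2π) = 958.9 Hz.
Step 3 — Parallel Q: Q = R/(ω₀L) = 3680/(6025·0.05) = 12.22.
Step 4 — Bandwidth: Δω = ω₀/Q = 493.2 rad/s; BW = Δω/(2π) = 78.49 Hz.

(a) f₀ = 958.9 Hz  (b) Q = 12.22  (c) BW = 78.49 Hz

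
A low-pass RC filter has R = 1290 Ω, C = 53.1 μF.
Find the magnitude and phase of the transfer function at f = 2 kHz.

Step 1 — Angular frequency: ω = 2π·2000 = 1.257e+04 rad/s.
Step 2 — Transfer function: H(jω) = 1/(1 + jωRC).
Step 3 — Denominator: 1 + jωRC = 1 + j·1.257e+04·1290·5.31e-05 = 1 + j860.8.
Step 4 — H = 1.35e-06 - j0.001162.
Step 5 — Magnitude: |H| = 0.001162 (-58.7 dB); phase: φ = -89.9°.

|H| = 0.001162 (-58.7 dB), φ = -89.9°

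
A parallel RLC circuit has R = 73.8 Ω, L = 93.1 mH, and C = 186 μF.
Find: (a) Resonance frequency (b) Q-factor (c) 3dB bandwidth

Step 1 — Resonance: ω₀ = 1/√(LC) = 1/√(0.0931·0.000186) = 240.3 rad/s.
Step 2 — f₀ = ω₀/(2π) = 38.25 Hz.
Step 3 — Parallel Q: Q = R/(ω₀L) = 73.8/(240.3·0.0931) = 3.299.
Step 4 — Bandwidth: Δω = ω₀/Q = 72.85 rad/s; BW = Δω/(2π) = 11.59 Hz.

(a) f₀ = 38.25 Hz  (b) Q = 3.299  (c) BW = 11.59 Hz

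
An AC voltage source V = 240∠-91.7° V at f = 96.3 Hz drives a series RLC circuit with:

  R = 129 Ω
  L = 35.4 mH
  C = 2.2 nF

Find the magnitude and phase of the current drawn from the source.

Step 1 — Angular frequency: ω = 2π·f = 2π·96.3 = 605.1 rad/s.
Step 2 — Component impedances:
  R: Z = R = 129 Ω
  L: Z = jωL = j·605.1·0.0354 = 0 + j21.42 Ω
  C: Z = 1/(jωC) = -j/(ω·C) = 0 - j7.512e+05 Ω
Step 3 — Series combination: Z_total = R + L + C = 129 - j7.512e+05 Ω = 7.512e+05∠-90.0° Ω.
Step 4 — Source phasor: V = 240∠-91.7° V = -7.12 - j239.9 V.
Step 5 — Ohm's law: I = V / Z_total = (-7.12 - j239.9) / (129 - j7.512e+05) = 0.0003193 - j9.533e-06 A.
Step 6 — Convert to polar: |I| = 0.0003195 A, ∠I = -1.7°.

I = 0.0003195∠-1.7° A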